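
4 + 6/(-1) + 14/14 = -1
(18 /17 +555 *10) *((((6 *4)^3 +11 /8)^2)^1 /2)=36075186622941 /68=530517450337.37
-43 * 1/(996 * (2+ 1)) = -0.01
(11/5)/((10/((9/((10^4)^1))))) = 99/500000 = 0.00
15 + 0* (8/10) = 15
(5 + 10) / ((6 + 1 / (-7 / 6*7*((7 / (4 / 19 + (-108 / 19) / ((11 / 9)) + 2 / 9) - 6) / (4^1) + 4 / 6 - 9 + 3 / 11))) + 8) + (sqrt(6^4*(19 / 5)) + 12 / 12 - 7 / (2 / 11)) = -130655821305 / 3586537981 + 36*sqrt(95) / 5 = 33.75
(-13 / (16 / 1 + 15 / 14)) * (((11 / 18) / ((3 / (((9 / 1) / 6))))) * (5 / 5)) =-1001 / 4302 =-0.23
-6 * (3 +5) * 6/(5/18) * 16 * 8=-663552/5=-132710.40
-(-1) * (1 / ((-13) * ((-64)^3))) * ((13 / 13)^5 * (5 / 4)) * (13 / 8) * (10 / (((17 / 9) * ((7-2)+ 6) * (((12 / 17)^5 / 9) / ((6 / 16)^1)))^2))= 0.00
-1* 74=-74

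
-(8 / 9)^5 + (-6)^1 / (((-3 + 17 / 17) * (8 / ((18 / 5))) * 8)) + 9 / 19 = 15707977 / 179508960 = 0.09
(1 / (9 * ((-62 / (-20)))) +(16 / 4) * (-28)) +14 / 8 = -122999 / 1116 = -110.21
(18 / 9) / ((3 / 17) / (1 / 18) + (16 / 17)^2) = 289 / 587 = 0.49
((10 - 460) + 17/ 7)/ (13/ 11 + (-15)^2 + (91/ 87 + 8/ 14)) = -2998281/ 1526027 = -1.96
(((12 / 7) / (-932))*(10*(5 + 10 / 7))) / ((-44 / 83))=0.22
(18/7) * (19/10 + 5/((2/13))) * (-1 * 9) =-27864/35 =-796.11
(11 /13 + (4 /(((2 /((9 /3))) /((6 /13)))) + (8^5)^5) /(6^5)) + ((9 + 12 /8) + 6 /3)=122781528554610775893389 /25272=4858401731347371632.38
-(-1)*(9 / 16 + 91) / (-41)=-1465 / 656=-2.23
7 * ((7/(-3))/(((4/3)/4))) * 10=-490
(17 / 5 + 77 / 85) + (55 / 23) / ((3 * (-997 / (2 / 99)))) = 226603292 / 52626645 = 4.31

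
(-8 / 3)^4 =4096 / 81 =50.57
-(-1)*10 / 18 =5 / 9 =0.56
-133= -133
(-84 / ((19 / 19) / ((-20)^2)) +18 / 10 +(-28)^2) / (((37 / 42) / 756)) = -5209582392 / 185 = -28159904.82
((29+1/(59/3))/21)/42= 857/26019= 0.03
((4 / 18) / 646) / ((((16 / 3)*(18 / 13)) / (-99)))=-0.00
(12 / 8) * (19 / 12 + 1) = 31 / 8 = 3.88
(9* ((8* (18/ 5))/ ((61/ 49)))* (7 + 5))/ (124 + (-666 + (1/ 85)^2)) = -1101159360/ 238872889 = -4.61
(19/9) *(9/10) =1.90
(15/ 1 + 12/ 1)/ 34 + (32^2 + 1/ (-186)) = 1620191/ 1581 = 1024.79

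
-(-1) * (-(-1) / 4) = 1 / 4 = 0.25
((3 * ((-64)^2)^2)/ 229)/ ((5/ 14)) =704643072/ 1145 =615408.80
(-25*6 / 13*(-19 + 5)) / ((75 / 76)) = 163.69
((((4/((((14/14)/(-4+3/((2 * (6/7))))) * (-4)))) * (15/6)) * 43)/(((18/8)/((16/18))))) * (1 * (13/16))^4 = 6140615/147456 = 41.64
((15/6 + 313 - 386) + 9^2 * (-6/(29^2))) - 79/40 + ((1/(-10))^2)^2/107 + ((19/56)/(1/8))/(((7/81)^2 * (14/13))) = 571312641265991/2160587870000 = 264.42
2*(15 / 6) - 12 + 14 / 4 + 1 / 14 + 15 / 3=11 / 7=1.57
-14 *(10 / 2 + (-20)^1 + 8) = 98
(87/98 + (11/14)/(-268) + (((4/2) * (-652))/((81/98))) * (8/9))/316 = -26833691473/6050280096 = -4.44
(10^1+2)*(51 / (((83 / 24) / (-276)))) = -4053888 / 83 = -48842.02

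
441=441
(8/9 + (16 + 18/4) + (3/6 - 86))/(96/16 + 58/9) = -577/112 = -5.15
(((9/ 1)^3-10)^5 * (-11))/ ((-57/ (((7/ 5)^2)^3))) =248671135323161350261/ 890625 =279209695801444.32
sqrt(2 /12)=sqrt(6) /6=0.41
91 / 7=13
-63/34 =-1.85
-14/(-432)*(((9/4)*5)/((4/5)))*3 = 175/128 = 1.37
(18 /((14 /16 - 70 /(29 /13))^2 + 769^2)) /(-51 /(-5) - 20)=-4844160 /1562095421257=-0.00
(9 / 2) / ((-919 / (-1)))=9 / 1838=0.00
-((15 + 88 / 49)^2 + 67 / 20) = -13707447 / 48020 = -285.45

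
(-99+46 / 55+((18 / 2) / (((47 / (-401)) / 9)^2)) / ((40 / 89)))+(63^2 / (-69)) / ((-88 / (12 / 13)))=34285553143957 / 290616040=117975.43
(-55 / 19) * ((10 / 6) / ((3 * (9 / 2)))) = -550 / 1539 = -0.36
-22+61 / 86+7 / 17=-30525 / 1462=-20.88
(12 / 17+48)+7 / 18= 15023 / 306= 49.09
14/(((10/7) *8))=49/40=1.22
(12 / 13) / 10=6 / 65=0.09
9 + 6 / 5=51 / 5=10.20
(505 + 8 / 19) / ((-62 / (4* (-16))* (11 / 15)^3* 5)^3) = 8797828608000000 / 121333343053549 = 72.51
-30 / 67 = -0.45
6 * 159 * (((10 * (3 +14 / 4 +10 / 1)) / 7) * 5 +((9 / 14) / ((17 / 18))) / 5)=66976524 / 595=112565.59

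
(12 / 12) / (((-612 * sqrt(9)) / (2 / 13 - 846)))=2749 / 5967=0.46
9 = 9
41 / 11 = 3.73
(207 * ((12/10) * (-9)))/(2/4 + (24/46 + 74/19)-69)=9769572/280045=34.89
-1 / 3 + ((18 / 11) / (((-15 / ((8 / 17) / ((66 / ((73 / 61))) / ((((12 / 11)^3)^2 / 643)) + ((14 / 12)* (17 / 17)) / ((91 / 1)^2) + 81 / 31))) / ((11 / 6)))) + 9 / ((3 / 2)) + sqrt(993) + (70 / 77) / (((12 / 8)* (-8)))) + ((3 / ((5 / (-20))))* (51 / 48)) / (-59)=35922445112249458619067 / 6186052360944459236420 + sqrt(993)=37.32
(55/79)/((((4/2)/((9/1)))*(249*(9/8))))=220/19671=0.01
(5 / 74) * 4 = 10 / 37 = 0.27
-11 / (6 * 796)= -11 / 4776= -0.00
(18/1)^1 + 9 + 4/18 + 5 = 290/9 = 32.22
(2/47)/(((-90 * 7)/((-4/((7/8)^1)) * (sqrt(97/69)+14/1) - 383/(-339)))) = 32 * sqrt(6693)/7150815+21313/5018895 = 0.00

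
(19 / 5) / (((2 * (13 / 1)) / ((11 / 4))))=209 / 520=0.40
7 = 7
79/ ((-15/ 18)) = -474/ 5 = -94.80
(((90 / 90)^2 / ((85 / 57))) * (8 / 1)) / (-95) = -24 / 425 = -0.06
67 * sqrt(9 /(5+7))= 67 * sqrt(3) /2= 58.02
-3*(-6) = 18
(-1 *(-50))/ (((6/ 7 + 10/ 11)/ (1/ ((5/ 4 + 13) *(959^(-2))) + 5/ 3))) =2360575525/ 1292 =1827070.84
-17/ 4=-4.25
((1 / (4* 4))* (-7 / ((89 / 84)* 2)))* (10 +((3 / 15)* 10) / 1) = -2.48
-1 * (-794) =794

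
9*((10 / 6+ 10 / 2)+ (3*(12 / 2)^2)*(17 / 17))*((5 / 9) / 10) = 172 / 3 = 57.33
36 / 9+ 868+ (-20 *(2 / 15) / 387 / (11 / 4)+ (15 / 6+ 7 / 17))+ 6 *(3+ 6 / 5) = 1954200209 / 2171070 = 900.11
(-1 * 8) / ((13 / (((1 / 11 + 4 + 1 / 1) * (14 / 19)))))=-6272 / 2717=-2.31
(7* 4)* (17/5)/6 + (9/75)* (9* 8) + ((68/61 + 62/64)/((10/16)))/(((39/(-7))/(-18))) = 4196173/118950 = 35.28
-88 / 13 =-6.77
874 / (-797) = -874 / 797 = -1.10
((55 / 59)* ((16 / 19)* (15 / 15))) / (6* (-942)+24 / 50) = -2750 / 19797981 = -0.00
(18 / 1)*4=72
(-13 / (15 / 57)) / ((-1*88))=247 / 440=0.56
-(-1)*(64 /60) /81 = 0.01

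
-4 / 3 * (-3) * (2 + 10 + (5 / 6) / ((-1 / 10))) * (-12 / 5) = -176 / 5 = -35.20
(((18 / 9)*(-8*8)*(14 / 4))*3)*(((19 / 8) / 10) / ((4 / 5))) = -399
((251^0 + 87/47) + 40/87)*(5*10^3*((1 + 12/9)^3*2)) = 46435340000/110403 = 420598.53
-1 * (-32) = 32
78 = 78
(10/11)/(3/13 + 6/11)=130/111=1.17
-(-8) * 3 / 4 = 6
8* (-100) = -800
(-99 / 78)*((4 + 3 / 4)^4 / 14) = -46.15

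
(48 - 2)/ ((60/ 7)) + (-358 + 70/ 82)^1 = -432689/ 1230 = -351.78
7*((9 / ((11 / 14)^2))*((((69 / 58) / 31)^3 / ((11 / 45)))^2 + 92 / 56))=20732894541990742785585471 / 123665589961176465651856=167.65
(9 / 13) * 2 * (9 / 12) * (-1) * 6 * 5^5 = -253125 / 13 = -19471.15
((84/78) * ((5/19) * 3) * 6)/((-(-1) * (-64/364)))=-2205/76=-29.01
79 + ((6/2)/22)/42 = 24333/308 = 79.00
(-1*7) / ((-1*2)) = 3.50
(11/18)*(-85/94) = -935/1692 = -0.55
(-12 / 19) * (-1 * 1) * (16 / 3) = 64 / 19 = 3.37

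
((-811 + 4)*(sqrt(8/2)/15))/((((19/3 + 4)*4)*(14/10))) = -807/434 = -1.86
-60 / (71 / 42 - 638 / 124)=39060 / 2249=17.37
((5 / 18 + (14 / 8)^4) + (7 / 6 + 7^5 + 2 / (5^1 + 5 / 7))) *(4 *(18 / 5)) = 242181.70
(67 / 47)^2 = 4489 / 2209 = 2.03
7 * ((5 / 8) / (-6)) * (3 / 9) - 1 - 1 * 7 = -1187 / 144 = -8.24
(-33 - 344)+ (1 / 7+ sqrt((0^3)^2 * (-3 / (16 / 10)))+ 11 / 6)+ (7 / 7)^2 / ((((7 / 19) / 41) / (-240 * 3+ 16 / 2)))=-3343639 / 42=-79610.45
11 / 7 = 1.57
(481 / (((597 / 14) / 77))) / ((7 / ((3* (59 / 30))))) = 2185183 / 2985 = 732.05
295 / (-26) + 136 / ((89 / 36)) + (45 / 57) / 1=44.45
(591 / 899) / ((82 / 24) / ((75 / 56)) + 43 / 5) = 132975 / 2255591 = 0.06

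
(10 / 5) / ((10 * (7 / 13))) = 13 / 35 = 0.37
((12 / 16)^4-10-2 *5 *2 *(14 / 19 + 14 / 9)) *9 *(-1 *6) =7292847 / 2432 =2998.70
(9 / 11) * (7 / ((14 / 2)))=0.82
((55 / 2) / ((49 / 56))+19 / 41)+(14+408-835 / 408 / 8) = 453.64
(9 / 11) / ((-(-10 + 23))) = -9 / 143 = -0.06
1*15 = 15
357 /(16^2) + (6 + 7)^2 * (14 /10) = 304633 /1280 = 237.99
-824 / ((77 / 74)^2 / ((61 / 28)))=-68811416 / 41503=-1657.99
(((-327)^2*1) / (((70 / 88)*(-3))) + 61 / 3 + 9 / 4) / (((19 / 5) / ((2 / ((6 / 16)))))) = -3960004 / 63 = -62857.21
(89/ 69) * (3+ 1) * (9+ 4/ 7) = 23852/ 483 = 49.38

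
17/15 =1.13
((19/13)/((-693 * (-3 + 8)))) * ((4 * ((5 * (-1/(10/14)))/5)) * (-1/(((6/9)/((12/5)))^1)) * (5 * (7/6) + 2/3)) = -76/1375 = -0.06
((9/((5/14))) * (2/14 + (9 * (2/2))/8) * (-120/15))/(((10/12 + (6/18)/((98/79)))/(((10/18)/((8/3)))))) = -3479/72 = -48.32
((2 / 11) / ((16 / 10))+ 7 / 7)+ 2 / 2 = 93 / 44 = 2.11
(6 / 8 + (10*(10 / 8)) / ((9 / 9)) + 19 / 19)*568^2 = 4597392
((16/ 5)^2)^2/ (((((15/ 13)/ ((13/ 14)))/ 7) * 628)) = 1384448/ 1471875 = 0.94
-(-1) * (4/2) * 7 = 14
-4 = -4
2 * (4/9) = 8/9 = 0.89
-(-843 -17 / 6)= 5075 / 6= 845.83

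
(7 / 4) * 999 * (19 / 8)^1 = 4152.09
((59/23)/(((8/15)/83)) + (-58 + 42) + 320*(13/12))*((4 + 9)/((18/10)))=26188045/4968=5271.35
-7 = -7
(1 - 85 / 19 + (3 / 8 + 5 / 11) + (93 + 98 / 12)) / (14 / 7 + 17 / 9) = 1482567 / 58520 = 25.33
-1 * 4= -4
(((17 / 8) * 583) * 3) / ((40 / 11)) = 327063 / 320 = 1022.07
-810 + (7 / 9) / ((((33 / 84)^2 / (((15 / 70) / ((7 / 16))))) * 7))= -293902 / 363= -809.65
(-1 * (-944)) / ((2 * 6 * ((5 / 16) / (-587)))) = -2216512 / 15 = -147767.47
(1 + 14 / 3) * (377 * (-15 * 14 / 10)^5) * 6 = -52350006618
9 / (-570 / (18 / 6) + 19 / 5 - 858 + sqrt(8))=-0.01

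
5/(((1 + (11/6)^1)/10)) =300/17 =17.65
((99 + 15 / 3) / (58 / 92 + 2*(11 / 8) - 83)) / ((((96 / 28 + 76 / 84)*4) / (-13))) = 7176 / 7325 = 0.98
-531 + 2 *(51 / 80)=-21189 / 40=-529.72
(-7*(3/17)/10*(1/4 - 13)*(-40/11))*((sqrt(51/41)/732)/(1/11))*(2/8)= -21*sqrt(2091)/40016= -0.02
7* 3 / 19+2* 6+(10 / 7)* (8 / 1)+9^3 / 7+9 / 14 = 34399 / 266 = 129.32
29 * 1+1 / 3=88 / 3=29.33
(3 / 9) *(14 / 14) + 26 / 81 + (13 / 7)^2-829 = -3274015 / 3969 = -824.90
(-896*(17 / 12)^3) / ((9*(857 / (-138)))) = 3163972 / 69417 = 45.58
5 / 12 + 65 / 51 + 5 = 455 / 68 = 6.69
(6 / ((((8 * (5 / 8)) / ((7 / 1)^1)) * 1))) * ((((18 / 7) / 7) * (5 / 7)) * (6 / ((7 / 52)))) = 33696 / 343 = 98.24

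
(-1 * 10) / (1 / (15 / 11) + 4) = -150 / 71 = -2.11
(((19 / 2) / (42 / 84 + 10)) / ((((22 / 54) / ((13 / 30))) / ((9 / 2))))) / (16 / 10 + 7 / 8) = 1482 / 847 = 1.75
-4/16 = -1/4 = -0.25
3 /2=1.50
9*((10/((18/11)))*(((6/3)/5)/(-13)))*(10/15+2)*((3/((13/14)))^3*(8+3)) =-47811456/28561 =-1674.01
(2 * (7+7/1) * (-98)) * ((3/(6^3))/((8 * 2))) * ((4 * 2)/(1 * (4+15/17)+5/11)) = -64141/17964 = -3.57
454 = 454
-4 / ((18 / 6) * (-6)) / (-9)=-2 / 81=-0.02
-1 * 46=-46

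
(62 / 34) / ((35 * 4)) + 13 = 30971 / 2380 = 13.01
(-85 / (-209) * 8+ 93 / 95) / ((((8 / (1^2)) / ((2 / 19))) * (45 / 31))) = 0.04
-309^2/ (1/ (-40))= 3819240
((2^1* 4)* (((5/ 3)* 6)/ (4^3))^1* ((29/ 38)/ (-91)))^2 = 21025/ 191324224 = 0.00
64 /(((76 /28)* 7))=64 /19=3.37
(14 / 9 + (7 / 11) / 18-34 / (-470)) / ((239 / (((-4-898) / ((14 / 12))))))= -2115354 / 393155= -5.38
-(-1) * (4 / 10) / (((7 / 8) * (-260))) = -4 / 2275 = -0.00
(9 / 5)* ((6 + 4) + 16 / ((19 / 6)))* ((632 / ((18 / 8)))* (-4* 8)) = -23136256 / 95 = -243539.54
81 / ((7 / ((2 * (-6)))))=-972 / 7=-138.86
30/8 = 15/4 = 3.75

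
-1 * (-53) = 53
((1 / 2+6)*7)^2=8281 / 4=2070.25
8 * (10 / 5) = 16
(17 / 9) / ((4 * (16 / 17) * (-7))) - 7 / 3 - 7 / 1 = -37921 / 4032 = -9.41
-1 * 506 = -506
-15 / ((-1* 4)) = 15 / 4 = 3.75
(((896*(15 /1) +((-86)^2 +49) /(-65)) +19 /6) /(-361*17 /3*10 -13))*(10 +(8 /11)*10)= -98765135 /8781487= -11.25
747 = 747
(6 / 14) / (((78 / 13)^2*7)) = 1 / 588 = 0.00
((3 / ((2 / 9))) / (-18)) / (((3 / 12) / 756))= -2268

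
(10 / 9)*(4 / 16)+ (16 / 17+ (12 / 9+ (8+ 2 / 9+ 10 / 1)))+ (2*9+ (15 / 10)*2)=4261 / 102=41.77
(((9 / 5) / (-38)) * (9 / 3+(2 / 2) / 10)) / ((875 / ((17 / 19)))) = -4743 / 31587500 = -0.00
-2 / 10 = -1 / 5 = -0.20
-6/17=-0.35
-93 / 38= -2.45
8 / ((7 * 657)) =8 / 4599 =0.00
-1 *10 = -10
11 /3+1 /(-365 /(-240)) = 947 /219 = 4.32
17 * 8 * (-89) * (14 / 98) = -12104 / 7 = -1729.14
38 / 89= 0.43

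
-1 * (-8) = 8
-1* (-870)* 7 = 6090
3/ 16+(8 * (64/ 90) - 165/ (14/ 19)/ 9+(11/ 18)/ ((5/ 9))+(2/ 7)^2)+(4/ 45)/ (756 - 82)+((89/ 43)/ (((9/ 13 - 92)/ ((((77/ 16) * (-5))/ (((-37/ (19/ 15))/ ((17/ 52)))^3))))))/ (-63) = -799943251752132350148031/ 44883144014293575244800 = -17.82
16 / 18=8 / 9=0.89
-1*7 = -7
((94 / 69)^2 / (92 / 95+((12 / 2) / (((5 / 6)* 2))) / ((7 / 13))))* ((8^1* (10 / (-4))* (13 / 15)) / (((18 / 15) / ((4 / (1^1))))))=-305548880 / 21810141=-14.01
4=4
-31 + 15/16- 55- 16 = -101.06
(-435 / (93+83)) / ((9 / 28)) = -1015 / 132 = -7.69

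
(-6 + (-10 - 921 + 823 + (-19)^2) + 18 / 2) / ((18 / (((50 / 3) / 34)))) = 3200 / 459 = 6.97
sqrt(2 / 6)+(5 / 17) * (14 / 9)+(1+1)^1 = sqrt(3) / 3+376 / 153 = 3.03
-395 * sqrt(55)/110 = -79 * sqrt(55)/22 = -26.63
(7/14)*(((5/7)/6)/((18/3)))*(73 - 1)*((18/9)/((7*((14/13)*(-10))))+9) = 6.41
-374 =-374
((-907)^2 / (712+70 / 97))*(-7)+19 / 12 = -8078.07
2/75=0.03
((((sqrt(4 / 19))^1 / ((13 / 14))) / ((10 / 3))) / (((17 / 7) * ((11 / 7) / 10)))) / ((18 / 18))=4116 * sqrt(19) / 46189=0.39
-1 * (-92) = 92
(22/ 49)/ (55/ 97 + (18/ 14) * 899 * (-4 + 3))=-1067/ 2745547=-0.00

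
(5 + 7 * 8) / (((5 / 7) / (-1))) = -427 / 5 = -85.40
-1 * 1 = -1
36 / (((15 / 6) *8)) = 9 / 5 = 1.80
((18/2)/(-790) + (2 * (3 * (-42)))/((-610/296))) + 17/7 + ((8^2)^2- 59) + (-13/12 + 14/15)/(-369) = 345351063091/82983180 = 4161.70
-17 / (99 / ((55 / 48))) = -85 / 432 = -0.20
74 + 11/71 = 5265/71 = 74.15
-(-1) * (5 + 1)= 6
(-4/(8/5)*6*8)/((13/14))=-1680/13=-129.23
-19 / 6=-3.17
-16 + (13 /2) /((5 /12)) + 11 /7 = 41 /35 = 1.17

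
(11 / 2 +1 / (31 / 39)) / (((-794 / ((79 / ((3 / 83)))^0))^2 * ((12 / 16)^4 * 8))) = 1676 / 395756199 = 0.00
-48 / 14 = -24 / 7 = -3.43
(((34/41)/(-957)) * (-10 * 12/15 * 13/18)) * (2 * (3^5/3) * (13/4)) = 34476/13079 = 2.64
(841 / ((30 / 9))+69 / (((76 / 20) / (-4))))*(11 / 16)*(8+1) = 1111.70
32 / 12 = 8 / 3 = 2.67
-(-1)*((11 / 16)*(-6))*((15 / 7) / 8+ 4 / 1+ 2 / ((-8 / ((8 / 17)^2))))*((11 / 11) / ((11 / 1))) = -204525 / 129472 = -1.58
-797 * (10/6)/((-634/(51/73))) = 67745/46282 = 1.46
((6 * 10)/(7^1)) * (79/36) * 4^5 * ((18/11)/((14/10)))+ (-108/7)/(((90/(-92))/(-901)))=22375896/2695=8302.74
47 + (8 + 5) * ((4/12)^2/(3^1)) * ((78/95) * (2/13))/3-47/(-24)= 1005041/20520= 48.98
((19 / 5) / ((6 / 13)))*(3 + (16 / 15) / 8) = 11609 / 450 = 25.80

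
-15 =-15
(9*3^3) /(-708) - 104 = -24625 /236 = -104.34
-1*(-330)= 330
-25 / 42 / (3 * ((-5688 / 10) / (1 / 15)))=25 / 1075032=0.00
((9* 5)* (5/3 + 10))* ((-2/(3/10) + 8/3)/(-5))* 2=840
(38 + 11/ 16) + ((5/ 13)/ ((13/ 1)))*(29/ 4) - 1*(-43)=221463/ 2704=81.90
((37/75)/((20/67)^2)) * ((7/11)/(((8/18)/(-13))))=-45343389/440000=-103.05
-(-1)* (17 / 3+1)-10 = -10 / 3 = -3.33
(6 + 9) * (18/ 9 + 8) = 150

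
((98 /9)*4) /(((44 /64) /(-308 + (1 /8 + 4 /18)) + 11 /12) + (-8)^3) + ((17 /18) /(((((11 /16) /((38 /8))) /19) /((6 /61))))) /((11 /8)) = 8.78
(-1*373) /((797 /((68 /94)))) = -12682 /37459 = -0.34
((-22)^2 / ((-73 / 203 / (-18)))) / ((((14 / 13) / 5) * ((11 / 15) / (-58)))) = -649420200 / 73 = -8896167.12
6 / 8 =3 / 4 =0.75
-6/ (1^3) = -6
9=9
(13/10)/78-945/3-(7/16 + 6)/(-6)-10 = -323.91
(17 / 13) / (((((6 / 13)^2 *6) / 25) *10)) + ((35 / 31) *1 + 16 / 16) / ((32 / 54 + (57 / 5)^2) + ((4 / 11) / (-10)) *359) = 2.58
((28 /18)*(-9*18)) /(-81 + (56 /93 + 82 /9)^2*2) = -19615932 /8383079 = -2.34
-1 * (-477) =477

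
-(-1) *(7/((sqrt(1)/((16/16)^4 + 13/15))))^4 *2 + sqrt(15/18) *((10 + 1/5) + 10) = 101 *sqrt(30)/30 + 2951578112/50625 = 58321.22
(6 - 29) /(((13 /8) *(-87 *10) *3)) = 92 /16965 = 0.01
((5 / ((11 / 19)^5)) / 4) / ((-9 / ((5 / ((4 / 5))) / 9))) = -309512375 / 208722096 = -1.48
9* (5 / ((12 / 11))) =165 / 4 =41.25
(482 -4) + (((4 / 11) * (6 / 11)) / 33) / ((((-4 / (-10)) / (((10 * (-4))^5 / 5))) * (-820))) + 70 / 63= 419630152 / 491139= 854.40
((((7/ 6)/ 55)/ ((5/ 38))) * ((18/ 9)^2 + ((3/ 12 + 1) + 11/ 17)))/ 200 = 53333/ 11220000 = 0.00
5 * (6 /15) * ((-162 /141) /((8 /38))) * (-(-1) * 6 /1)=-3078 /47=-65.49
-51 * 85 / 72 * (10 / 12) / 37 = -7225 / 5328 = -1.36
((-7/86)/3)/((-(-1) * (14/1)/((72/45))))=-2/645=-0.00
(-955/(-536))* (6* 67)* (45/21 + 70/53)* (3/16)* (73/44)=806253975/1044736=771.73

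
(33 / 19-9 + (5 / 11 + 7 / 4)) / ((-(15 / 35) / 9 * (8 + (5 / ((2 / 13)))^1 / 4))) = 59206 / 8987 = 6.59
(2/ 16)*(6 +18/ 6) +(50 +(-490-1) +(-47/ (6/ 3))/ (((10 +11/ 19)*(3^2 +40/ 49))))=-340395467/ 773448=-440.10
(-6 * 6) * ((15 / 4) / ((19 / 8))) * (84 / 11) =-90720 / 209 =-434.07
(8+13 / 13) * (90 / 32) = 405 / 16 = 25.31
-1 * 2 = -2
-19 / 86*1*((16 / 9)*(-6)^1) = 304 / 129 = 2.36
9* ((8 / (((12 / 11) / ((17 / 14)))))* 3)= 1683 / 7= 240.43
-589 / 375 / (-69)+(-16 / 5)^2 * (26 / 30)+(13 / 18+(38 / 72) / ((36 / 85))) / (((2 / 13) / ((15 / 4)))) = 565122989 / 9936000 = 56.88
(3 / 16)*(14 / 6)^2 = 49 / 48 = 1.02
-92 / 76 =-23 / 19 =-1.21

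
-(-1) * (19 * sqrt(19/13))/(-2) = -11.48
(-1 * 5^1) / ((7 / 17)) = -85 / 7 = -12.14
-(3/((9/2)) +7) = -23/3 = -7.67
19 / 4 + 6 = 43 / 4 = 10.75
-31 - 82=-113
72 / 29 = 2.48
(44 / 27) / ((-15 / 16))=-704 / 405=-1.74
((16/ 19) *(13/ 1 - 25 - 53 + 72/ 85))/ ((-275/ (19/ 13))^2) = -1657712/ 1086353125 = -0.00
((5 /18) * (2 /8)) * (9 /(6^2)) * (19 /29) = 95 /8352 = 0.01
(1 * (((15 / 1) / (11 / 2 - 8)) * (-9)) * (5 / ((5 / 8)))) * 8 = 3456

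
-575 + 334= -241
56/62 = 28/31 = 0.90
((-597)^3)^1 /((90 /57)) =-134758242.90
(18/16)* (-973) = -8757/8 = -1094.62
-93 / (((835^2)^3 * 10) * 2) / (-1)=93 / 6778737998865312500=0.00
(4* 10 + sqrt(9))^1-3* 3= 34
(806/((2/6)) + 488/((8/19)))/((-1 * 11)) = -3577/11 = -325.18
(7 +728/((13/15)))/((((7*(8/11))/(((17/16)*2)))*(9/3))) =22627/192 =117.85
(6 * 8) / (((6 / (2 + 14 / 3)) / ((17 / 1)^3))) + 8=786104 / 3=262034.67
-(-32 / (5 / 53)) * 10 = 3392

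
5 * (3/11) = 15/11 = 1.36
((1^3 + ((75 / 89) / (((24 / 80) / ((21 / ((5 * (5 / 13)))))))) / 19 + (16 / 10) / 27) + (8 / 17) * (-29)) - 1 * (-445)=1684390076 / 3880845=434.03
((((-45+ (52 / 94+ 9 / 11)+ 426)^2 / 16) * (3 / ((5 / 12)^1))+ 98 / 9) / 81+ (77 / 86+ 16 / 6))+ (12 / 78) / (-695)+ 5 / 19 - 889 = -209348175526051321 / 2876661914802390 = -72.77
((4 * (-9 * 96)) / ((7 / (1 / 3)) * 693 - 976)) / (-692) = 864 / 2348821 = 0.00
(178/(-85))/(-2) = 89/85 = 1.05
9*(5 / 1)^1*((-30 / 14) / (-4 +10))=-225 / 14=-16.07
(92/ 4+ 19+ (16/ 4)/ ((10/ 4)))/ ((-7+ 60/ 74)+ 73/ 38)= -306508/ 30005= -10.22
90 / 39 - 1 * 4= -1.69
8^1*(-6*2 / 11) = -96 / 11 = -8.73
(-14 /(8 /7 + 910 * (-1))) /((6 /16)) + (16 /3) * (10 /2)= 254872 /9543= 26.71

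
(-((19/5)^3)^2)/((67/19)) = -853.85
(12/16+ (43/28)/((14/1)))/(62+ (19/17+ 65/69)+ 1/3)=395301/29608936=0.01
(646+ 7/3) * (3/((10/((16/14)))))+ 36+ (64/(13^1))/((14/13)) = 1840/7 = 262.86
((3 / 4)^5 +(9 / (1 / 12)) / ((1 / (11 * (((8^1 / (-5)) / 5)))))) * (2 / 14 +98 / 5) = -6720680511 / 896000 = -7500.76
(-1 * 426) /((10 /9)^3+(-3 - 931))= 155277 /339943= 0.46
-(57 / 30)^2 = -361 / 100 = -3.61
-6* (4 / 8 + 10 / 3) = -23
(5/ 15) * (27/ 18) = 1/ 2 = 0.50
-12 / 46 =-6 / 23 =-0.26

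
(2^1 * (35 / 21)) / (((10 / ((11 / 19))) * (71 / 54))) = 0.15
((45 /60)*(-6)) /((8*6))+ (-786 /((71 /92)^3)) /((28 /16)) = -78349758435 /80172064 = -977.27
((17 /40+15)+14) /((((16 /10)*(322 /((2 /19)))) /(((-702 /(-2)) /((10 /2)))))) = 413127 /978880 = 0.42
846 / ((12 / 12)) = 846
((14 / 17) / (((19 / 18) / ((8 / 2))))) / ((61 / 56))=56448 / 19703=2.86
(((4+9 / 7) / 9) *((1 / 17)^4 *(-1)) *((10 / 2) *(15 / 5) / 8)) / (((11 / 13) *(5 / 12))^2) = -0.00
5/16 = 0.31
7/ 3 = 2.33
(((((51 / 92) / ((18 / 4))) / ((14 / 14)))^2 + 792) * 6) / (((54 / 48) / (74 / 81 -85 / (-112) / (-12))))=465420358409 / 129575376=3591.89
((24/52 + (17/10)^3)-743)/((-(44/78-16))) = -28767393/602000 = -47.79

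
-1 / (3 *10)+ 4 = 119 / 30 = 3.97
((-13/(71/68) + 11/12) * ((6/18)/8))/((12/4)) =-9827/61344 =-0.16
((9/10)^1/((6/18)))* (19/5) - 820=-40487/50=-809.74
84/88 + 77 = 1715/22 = 77.95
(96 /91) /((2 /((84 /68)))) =144 /221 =0.65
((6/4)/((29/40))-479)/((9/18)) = -27662/29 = -953.86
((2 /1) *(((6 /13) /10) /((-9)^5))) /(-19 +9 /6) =4 /44778825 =0.00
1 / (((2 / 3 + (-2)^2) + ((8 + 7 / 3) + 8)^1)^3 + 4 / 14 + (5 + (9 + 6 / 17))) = 119 / 1449615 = 0.00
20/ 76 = 5/ 19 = 0.26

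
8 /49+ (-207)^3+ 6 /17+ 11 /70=-73884953581 /8330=-8869742.33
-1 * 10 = -10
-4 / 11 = -0.36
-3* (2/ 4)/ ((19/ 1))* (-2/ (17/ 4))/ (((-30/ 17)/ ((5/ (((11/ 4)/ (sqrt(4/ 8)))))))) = -4* sqrt(2)/ 209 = -0.03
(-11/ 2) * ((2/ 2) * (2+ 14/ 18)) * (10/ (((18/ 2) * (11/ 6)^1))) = -250/ 27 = -9.26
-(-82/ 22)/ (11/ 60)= 2460/ 121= 20.33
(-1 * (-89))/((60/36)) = 267/5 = 53.40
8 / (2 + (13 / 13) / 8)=3.76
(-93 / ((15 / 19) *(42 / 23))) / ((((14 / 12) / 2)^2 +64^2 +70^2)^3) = -6741854208 / 76094477996879608595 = -0.00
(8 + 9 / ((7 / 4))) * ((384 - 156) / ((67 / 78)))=1636128 / 469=3488.55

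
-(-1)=1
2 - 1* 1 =1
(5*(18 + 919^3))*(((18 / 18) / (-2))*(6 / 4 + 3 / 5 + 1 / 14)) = -29493759926 / 7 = -4213394275.14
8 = 8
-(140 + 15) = -155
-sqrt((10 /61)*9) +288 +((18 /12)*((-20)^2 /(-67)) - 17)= 17557 /67 - 3*sqrt(610) /61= 260.83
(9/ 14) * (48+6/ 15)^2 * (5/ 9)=29282/ 35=836.63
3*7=21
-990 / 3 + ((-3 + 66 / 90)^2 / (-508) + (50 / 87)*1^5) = -329.44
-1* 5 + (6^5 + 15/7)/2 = 54377/14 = 3884.07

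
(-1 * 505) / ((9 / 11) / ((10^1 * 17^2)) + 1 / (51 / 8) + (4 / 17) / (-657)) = -10547445150 / 3274673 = -3220.92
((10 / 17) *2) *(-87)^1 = -1740 / 17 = -102.35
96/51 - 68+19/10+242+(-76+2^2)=17983/170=105.78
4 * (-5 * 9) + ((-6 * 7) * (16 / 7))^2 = 9036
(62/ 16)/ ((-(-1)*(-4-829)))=-31/ 6664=-0.00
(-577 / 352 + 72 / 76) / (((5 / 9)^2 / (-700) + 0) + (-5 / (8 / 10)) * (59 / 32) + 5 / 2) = 0.08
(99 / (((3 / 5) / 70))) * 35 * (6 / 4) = 606375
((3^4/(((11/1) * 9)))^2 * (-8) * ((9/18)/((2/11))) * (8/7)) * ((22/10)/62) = -648/1085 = -0.60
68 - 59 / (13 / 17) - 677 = -686.15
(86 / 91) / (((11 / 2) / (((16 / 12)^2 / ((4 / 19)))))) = 13072 / 9009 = 1.45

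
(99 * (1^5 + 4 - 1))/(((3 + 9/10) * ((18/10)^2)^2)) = 275000/28431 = 9.67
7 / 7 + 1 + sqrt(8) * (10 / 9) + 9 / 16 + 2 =7.71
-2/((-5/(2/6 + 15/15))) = 8/15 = 0.53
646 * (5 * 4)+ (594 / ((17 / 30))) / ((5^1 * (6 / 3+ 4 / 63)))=14388866 / 1105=13021.60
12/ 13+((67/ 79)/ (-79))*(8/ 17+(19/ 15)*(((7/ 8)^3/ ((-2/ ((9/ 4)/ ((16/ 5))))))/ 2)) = 166252333769/ 180782497792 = 0.92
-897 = -897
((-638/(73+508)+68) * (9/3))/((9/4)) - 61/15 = 741959/8715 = 85.14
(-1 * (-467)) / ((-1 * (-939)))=467 / 939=0.50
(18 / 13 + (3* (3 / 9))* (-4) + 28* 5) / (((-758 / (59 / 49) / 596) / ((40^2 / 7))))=-50242323200 / 1689961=-29729.87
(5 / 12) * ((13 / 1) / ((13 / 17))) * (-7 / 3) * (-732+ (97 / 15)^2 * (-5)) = 5039531 / 324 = 15554.11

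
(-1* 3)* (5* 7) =-105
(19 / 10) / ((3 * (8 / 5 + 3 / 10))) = 1 / 3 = 0.33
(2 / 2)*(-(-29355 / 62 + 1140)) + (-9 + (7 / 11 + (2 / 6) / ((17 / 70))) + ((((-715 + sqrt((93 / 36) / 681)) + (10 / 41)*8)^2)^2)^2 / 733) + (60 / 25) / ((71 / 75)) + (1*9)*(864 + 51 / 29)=28405206767365235698309619347922860509287985006601945340743 / 311564456524203871206928966638242851584-3320362719723985122778287174966372311814595*sqrt(7037) / 4421217816132093940344844752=91106600110698015198.10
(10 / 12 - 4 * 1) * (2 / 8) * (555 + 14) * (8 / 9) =-10811 / 27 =-400.41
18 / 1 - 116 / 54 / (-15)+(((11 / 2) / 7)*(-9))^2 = 5409613 / 79380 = 68.15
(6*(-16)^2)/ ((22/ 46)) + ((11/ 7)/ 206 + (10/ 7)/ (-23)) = 1171668571/ 364826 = 3211.58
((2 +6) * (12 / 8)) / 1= 12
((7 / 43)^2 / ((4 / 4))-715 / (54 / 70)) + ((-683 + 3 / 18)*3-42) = -301267867 / 99846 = -3017.33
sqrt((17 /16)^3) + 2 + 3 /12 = 17 *sqrt(17) /64 + 9 /4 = 3.35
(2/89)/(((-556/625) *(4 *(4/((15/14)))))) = -9375/5542208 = -0.00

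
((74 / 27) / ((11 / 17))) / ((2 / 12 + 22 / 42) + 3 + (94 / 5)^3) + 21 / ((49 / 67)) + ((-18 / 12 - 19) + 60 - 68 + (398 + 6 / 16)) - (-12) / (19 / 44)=1567642489663799 / 3676637526408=426.38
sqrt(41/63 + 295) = sqrt(130382)/21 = 17.19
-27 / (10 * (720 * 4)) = -3 / 3200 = -0.00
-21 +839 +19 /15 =12289 /15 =819.27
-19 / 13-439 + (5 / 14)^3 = -15710519 / 35672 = -440.42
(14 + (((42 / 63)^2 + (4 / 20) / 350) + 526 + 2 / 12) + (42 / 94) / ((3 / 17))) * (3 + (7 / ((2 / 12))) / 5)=3819589456 / 616875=6191.84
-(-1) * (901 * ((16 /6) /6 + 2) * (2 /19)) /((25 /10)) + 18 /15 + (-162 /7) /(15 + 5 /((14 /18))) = 396953 /4275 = 92.85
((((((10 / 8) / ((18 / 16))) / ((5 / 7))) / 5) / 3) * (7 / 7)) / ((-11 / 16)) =-224 / 1485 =-0.15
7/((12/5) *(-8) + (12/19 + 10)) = -665/814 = -0.82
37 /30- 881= -879.77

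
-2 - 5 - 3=-10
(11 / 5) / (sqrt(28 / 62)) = 3.27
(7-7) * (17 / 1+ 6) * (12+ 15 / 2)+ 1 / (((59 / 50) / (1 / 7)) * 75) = 2 / 1239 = 0.00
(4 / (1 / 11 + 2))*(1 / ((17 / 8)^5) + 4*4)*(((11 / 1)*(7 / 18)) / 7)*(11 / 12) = 15140444440 / 881731197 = 17.17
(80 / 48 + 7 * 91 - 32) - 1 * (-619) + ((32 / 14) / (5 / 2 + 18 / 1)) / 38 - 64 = 19003753 / 16359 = 1161.67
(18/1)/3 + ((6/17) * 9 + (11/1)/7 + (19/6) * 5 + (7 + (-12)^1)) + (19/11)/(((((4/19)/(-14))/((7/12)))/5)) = -9846959/31416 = -313.44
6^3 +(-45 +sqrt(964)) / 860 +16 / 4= sqrt(241) / 430 +37831 / 172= 219.98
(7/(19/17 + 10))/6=17/162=0.10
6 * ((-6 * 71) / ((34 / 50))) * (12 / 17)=-766800 / 289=-2653.29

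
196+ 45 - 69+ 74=246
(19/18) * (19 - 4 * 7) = -19/2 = -9.50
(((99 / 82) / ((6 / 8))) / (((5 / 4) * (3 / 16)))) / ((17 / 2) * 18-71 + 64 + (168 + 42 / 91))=2288 / 104755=0.02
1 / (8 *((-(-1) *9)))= 1 / 72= 0.01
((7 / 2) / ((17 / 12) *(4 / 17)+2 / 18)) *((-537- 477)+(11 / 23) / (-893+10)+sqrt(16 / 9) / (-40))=-12974228799 / 1624720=-7985.52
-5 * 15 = -75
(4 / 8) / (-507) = -1 / 1014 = -0.00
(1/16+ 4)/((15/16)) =13/3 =4.33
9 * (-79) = -711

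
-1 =-1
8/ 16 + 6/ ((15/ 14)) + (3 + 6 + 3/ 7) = 1087/ 70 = 15.53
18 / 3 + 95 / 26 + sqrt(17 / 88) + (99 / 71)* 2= sqrt(374) / 44 + 22969 / 1846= 12.88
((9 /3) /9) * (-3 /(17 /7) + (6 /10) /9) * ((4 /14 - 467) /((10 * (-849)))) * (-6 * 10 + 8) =937508 /841925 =1.11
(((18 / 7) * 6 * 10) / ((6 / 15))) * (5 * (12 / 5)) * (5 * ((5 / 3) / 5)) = 54000 / 7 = 7714.29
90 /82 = 45 /41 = 1.10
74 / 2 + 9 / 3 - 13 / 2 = 67 / 2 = 33.50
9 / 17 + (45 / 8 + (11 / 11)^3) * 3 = 2775 / 136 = 20.40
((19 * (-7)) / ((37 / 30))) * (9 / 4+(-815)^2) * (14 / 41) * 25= -927593354625 / 1517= -611465625.99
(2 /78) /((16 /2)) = 1 /312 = 0.00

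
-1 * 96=-96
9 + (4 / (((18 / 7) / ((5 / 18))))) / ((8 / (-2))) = 2881 / 324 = 8.89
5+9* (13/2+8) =271/2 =135.50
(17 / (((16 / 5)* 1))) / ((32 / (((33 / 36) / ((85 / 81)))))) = 297 / 2048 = 0.15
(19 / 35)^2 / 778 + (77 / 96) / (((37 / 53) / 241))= 468672985661 / 1692616800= 276.89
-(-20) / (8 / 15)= 75 / 2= 37.50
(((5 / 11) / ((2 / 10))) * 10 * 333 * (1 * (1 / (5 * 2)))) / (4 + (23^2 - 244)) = 8325 / 3179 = 2.62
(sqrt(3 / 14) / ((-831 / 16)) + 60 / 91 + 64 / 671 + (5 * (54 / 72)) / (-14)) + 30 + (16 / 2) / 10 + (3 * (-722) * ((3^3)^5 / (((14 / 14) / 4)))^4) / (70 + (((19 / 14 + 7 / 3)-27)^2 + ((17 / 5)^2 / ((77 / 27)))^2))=-7658814891772341580026257688288530642831224401037 / 205194759597387560-8 * sqrt(42) / 5817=-37324612513495446453599460000000.00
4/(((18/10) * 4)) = 5/9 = 0.56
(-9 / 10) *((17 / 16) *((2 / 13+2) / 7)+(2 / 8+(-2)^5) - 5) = 8523 / 260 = 32.78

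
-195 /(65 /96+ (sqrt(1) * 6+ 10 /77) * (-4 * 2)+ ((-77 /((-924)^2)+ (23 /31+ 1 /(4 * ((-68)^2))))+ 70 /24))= 77483165760 /17762841583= 4.36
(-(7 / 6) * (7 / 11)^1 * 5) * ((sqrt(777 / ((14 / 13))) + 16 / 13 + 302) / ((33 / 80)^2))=-114464000 / 17303 - 392000 * sqrt(2886) / 35937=-7201.26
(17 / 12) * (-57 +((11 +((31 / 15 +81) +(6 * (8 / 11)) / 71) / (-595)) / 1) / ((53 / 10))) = -4060129127 / 52155180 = -77.85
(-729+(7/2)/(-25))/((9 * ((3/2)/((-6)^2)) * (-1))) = 145828/75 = 1944.37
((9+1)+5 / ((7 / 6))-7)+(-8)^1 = -5 / 7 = -0.71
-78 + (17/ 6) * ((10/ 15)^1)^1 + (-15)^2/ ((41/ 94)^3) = 2635.42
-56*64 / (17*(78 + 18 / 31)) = -3968 / 1479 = -2.68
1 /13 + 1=14 /13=1.08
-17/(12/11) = -187/12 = -15.58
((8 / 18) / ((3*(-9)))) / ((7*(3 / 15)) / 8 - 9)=160 / 85779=0.00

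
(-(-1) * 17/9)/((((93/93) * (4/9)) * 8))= 17/32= 0.53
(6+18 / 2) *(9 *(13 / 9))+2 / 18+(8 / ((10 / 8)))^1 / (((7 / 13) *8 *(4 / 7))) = 8897 / 45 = 197.71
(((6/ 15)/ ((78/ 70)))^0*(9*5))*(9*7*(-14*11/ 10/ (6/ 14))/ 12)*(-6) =101871/ 2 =50935.50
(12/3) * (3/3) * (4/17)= 16/17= 0.94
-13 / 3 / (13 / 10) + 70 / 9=40 / 9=4.44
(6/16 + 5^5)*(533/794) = 13326599/6352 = 2098.02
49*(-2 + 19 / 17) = -735 / 17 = -43.24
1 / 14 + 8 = 8.07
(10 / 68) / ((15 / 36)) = 6 / 17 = 0.35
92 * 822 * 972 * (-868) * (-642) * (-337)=-13804178419535616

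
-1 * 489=-489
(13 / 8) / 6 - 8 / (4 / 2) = -179 / 48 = -3.73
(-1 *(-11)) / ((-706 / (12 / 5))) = -66 / 1765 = -0.04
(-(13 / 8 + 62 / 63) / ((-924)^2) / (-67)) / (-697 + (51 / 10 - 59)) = -6575 / 108243391265856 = -0.00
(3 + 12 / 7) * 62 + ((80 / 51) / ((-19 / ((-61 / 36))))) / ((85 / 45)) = 33712298 / 115311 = 292.36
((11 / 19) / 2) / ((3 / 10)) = 55 / 57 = 0.96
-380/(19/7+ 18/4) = -5320/101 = -52.67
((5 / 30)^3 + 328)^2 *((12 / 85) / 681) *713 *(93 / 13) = 110947794444503 / 975246480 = 113763.85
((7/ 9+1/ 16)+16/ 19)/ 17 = 4603/ 46512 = 0.10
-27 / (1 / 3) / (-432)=3 / 16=0.19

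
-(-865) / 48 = 865 / 48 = 18.02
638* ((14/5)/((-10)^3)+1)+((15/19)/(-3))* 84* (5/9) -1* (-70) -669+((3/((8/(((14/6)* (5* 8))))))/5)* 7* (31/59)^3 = 468857255501/14633253750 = 32.04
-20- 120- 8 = -148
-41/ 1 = -41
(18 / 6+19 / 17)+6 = 172 / 17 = 10.12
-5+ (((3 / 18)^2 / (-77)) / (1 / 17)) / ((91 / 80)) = -315655 / 63063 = -5.01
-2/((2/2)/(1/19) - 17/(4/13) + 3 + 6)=8/109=0.07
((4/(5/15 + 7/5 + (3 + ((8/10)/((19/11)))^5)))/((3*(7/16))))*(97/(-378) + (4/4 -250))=-23329557168100000/146021682097431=-159.77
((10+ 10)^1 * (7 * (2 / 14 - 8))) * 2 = -2200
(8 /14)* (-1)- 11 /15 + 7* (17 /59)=4412 /6195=0.71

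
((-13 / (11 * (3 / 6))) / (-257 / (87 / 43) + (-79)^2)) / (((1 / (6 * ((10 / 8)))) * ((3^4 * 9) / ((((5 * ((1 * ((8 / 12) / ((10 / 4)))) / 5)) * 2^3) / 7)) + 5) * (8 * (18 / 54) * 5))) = -351 / 3869024005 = -0.00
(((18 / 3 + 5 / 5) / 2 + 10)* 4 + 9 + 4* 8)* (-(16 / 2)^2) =-6080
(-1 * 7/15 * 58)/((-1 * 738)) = 0.04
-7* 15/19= -105/19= -5.53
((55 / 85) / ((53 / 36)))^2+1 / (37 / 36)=35027028 / 30036637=1.17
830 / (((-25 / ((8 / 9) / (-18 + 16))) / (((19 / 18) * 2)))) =12616 / 405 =31.15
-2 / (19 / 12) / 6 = -4 / 19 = -0.21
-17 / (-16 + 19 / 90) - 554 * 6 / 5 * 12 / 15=-18855366 / 35525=-530.76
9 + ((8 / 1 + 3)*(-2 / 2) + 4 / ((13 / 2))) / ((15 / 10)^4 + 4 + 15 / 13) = 3393 / 425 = 7.98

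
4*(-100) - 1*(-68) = -332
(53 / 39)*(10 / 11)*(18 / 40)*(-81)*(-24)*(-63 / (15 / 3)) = -9736524 / 715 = -13617.52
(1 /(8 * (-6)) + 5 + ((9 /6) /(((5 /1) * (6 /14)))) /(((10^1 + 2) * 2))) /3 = 601 /360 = 1.67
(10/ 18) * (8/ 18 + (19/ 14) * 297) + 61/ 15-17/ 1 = 1197743/ 5670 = 211.24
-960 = -960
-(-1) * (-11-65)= -76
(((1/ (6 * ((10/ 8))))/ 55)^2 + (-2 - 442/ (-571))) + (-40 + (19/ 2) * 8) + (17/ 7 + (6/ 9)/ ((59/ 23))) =6013001790167/ 160507029375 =37.46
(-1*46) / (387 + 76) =-46 / 463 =-0.10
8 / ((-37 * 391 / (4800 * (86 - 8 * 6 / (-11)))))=-38169600 / 159137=-239.85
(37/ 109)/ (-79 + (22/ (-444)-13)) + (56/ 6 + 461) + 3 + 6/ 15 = 3165577556/ 6682245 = 473.73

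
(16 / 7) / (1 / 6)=96 / 7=13.71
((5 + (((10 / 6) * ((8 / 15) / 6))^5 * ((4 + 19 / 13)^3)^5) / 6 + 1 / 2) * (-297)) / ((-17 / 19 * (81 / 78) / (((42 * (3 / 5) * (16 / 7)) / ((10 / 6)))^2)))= 75713663228122595735178108860423168 / 145311336374473322600625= 521044435466.52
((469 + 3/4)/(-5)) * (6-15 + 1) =3758/5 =751.60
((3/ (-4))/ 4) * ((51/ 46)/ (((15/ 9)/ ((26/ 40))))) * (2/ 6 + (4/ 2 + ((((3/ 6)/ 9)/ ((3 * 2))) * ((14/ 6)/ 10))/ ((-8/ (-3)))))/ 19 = -0.01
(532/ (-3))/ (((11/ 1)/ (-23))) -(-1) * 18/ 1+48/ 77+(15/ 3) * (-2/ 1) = 87644/ 231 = 379.41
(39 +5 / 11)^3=81746504 / 1331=61417.36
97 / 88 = 1.10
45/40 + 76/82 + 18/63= 5367/2296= 2.34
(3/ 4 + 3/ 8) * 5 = 45/ 8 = 5.62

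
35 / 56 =0.62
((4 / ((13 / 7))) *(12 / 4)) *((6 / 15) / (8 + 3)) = 168 / 715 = 0.23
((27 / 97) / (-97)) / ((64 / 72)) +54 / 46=2026755 / 1731256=1.17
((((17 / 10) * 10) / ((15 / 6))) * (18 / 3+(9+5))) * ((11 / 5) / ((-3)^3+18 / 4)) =-2992 / 225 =-13.30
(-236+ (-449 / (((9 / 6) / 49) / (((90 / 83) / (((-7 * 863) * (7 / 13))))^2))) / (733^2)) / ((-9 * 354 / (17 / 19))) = 270964710890918359106 / 4088379314272187384667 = 0.07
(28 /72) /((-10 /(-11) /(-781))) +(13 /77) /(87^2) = -334.09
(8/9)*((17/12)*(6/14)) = 34/63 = 0.54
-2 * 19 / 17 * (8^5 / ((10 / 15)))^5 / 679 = -10901583025704575975817216 / 11543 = -944432385489437405857.85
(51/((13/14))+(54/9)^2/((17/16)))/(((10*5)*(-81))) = -3271/149175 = -0.02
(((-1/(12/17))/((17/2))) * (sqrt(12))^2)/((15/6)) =-0.80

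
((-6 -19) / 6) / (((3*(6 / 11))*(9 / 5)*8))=-1375 / 7776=-0.18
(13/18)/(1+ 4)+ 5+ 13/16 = 4289/720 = 5.96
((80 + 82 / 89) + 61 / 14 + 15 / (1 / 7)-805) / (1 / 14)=-765943 / 89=-8606.10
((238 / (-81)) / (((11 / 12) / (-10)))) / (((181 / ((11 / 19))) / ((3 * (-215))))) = -2046800 / 30951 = -66.13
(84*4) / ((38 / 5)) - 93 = -48.79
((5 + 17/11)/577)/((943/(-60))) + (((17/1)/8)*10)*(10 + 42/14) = 276.25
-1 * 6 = -6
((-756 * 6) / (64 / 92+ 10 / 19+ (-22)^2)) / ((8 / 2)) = -2.34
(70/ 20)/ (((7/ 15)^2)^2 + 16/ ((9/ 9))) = 354375/ 1624802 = 0.22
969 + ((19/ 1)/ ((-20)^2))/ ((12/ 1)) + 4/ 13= 60485047/ 62400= 969.31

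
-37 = -37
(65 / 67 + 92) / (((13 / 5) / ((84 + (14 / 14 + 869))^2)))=32543700.14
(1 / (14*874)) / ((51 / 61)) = 61 / 624036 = 0.00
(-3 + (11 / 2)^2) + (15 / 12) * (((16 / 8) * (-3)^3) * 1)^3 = -787211 / 4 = -196802.75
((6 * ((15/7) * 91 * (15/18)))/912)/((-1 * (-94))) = 325/28576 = 0.01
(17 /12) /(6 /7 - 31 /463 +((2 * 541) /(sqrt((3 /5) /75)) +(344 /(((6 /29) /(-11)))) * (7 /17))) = 233161853605709 /1959206241379354780 +83757430573719 * sqrt(5) /979603120689677390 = 0.00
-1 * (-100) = 100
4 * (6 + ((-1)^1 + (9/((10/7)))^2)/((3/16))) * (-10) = -8493.87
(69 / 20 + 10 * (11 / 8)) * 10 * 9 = 1548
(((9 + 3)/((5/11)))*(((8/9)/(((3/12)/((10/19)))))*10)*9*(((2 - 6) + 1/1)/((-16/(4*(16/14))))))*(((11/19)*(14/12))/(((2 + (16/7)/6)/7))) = 13660416/1805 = 7568.10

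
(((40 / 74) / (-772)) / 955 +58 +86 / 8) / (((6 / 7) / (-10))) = -4375945245 / 5455724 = -802.08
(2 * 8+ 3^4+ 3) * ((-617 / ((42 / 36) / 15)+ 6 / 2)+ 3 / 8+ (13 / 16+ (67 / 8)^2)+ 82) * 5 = -3888264.51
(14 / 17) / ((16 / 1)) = 7 / 136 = 0.05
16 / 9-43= -371 / 9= -41.22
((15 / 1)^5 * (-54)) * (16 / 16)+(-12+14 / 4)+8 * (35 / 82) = -3362512917 / 82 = -41006255.09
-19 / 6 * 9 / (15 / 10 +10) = -57 / 23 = -2.48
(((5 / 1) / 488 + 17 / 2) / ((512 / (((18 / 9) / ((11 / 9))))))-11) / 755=-15078911 / 1037527040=-0.01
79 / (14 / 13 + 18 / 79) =81133 / 1340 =60.55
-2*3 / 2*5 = -15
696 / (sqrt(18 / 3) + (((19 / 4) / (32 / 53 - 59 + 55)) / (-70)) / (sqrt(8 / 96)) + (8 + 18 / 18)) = 17539200 / (1007 * sqrt(3) + 25200 * sqrt(6) + 226800) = 60.42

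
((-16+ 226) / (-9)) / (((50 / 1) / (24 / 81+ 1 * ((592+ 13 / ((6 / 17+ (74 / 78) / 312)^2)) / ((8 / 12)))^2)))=-1206453634643855134258329496 / 2381602987078236146241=-506572.10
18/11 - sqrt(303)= 18/11 - sqrt(303)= -15.77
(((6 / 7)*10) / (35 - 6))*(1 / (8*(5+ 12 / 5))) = 75 / 15022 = 0.00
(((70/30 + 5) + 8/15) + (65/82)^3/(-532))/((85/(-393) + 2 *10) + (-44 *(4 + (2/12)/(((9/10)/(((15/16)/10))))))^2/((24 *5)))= 5875702575774768/209281570231238407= 0.03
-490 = -490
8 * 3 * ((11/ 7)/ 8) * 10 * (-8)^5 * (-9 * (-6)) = -583925760/ 7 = -83417965.71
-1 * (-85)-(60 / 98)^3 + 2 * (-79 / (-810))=4048426096 / 47647845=84.97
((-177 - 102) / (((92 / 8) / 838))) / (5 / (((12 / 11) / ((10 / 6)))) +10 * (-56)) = 16833744 / 457355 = 36.81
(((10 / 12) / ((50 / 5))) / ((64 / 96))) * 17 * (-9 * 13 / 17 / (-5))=117 / 40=2.92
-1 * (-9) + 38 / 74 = 352 / 37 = 9.51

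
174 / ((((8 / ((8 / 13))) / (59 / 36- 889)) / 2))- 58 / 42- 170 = -6531622 / 273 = -23925.36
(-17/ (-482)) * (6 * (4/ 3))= 68/ 241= 0.28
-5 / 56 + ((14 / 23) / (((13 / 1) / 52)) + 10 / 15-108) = -405673 / 3864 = -104.99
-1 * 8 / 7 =-8 / 7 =-1.14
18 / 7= 2.57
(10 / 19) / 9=10 / 171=0.06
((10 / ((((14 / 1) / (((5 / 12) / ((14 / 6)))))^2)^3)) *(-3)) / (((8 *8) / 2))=-234375 / 58054566272303104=-0.00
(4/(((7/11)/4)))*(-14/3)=-352/3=-117.33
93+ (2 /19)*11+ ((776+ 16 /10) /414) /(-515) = 105949421 /1125275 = 94.15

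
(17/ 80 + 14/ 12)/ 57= 331/ 13680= 0.02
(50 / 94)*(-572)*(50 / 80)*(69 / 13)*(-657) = 62332875 / 94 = 663115.69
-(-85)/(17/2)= 10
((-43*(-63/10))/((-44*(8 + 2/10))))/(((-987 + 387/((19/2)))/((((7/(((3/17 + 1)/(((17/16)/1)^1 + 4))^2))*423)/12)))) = 32108970744711/8856675942400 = 3.63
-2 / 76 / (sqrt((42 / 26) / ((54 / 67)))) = -3 * sqrt(12194) / 17822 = -0.02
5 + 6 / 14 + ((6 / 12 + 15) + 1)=307 / 14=21.93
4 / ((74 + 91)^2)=4 / 27225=0.00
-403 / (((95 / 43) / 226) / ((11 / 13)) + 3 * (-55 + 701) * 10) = -43079894 / 2071684475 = -0.02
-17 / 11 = -1.55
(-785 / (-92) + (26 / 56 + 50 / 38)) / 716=63093 / 4380488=0.01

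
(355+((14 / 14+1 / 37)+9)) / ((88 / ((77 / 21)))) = 2251 / 148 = 15.21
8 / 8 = 1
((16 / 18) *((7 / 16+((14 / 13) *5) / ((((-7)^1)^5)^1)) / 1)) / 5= 24259 / 312130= 0.08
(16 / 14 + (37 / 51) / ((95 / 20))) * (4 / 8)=0.65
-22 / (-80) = 11 / 40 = 0.28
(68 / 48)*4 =17 / 3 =5.67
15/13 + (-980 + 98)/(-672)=513/208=2.47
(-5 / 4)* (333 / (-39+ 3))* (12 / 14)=555 / 56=9.91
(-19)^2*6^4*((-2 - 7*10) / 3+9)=-7017840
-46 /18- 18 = -185 /9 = -20.56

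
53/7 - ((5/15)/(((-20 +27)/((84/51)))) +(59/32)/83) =7083737/948192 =7.47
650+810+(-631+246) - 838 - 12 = 225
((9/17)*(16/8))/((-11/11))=-18/17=-1.06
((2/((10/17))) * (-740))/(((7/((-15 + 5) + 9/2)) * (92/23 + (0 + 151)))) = 13838/1085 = 12.75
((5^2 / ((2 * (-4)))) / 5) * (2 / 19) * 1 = -5 / 76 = -0.07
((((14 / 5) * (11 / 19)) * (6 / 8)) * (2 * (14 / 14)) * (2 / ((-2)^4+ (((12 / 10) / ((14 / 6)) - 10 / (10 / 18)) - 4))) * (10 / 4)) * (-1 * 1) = 2695 / 1216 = 2.22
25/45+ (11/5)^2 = 1214/225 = 5.40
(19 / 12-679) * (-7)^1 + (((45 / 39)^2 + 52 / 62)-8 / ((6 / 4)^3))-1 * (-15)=2691407201 / 565812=4756.72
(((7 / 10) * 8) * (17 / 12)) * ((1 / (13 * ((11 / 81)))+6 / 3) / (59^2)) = 43673 / 7466745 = 0.01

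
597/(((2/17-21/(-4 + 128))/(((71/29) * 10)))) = -893517960/3161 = -282669.40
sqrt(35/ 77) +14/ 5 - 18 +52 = sqrt(55)/ 11 +184/ 5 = 37.47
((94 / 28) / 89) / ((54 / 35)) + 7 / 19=71749 / 182628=0.39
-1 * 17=-17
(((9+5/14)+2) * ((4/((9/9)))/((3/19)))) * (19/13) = 38266/91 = 420.51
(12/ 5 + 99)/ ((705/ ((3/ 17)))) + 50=999257/ 19975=50.03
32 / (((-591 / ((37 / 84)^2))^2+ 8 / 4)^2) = 0.00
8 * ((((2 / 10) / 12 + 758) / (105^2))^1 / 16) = 45481 / 1323000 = 0.03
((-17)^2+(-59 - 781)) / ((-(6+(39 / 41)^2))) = 926231 / 11607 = 79.80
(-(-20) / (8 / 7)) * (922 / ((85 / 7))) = 22589 / 17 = 1328.76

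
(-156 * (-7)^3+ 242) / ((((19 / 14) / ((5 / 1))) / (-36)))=-135450000 / 19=-7128947.37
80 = 80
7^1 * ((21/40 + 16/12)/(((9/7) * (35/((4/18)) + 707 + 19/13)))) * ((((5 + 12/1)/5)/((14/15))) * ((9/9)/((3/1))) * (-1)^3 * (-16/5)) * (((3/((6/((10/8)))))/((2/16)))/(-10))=-344981/15197625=-0.02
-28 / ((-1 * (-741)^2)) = 28 / 549081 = 0.00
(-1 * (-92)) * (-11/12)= -84.33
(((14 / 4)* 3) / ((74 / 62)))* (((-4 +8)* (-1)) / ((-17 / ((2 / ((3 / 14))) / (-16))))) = -1519 / 1258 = -1.21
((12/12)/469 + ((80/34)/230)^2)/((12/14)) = 160385/61458162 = 0.00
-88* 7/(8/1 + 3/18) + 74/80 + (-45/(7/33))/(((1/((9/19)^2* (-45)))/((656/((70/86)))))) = 1221427025053/707560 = 1726252.23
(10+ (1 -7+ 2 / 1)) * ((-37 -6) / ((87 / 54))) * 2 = -320.28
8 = 8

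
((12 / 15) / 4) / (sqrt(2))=0.14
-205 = -205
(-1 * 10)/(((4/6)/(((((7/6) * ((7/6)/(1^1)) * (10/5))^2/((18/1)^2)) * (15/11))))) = -60025/128304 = -0.47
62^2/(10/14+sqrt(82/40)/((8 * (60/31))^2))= 142838857728000000/26540224646311 - 83409461452800 * sqrt(205)/26540224646311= 5336.98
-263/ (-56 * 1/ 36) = 169.07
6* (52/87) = 104/29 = 3.59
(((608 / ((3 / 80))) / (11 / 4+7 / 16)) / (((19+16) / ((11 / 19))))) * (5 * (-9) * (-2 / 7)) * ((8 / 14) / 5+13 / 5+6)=54968320 / 5831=9426.91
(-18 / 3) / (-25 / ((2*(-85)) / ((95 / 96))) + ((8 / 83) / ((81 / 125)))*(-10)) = 43887744 / 9815525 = 4.47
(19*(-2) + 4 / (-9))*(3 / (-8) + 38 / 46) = -14359 / 828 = -17.34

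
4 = 4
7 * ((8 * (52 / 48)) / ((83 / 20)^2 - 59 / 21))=39200 / 9313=4.21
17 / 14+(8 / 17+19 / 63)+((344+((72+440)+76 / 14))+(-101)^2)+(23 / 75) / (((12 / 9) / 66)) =42379451 / 3825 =11079.60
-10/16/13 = -5/104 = -0.05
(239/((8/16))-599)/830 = -0.15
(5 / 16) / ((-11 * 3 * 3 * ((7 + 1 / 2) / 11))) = -1 / 216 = -0.00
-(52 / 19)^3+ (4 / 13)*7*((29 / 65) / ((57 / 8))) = -354096224 / 17387565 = -20.36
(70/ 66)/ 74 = 35/ 2442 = 0.01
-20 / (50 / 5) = -2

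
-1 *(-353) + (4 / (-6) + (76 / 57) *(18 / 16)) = 2123 / 6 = 353.83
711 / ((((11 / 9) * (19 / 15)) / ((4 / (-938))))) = -1.96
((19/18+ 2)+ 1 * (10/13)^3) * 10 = 694175/19773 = 35.11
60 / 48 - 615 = -2455 / 4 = -613.75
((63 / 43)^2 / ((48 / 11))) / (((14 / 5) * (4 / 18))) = 93555 / 118336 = 0.79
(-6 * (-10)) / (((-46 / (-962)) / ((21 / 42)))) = 14430 / 23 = 627.39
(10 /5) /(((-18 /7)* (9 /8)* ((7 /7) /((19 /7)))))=-1.88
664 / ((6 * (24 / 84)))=1162 / 3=387.33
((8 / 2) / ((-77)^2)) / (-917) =-0.00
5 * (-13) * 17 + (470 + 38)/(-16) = -4547/4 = -1136.75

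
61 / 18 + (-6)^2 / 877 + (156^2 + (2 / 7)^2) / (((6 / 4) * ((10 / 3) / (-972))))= -18297206186731 / 3867570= -4730930.84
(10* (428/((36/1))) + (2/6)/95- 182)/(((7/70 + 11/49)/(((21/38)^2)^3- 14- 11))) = 4856.52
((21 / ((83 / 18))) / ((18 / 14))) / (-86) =-147 / 3569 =-0.04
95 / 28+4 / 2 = 151 / 28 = 5.39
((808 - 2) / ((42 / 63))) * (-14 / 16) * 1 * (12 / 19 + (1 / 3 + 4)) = -798343 / 152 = -5252.26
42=42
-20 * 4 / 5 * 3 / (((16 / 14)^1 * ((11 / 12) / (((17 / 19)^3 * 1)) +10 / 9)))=-17.57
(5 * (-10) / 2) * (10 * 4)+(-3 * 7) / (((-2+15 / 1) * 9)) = -39007 / 39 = -1000.18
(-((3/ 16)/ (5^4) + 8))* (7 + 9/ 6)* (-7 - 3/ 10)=496.42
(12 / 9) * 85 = 340 / 3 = 113.33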